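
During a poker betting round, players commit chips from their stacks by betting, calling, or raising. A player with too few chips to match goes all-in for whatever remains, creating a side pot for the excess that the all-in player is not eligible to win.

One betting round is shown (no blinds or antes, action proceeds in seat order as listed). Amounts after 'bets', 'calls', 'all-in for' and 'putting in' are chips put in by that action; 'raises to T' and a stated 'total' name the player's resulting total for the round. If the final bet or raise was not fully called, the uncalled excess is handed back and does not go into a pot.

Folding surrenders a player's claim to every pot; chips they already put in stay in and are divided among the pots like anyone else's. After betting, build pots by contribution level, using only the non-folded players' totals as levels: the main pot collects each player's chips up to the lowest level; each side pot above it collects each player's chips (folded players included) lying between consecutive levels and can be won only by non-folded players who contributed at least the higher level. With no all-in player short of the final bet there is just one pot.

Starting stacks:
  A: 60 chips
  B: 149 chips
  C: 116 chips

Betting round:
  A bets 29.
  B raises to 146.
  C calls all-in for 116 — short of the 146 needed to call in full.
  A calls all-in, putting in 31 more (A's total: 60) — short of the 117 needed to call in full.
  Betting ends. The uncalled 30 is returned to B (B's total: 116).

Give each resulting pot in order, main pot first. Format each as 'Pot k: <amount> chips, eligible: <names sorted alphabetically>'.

Pot 1: 180 chips, eligible: A, B, C
Pot 2: 112 chips, eligible: B, C

Derivation:
Contributions (after 30 returned to B): A=60, B=116, C=116
Pot levels (distinct totals of non-folded players): 60, 116
Layer 1-60: 60 each from A, B, C = 60*3 = 180 chips; eligible A, B, C
Layer 61-116: 56 each from B, C = 56*2 = 112 chips; eligible B, C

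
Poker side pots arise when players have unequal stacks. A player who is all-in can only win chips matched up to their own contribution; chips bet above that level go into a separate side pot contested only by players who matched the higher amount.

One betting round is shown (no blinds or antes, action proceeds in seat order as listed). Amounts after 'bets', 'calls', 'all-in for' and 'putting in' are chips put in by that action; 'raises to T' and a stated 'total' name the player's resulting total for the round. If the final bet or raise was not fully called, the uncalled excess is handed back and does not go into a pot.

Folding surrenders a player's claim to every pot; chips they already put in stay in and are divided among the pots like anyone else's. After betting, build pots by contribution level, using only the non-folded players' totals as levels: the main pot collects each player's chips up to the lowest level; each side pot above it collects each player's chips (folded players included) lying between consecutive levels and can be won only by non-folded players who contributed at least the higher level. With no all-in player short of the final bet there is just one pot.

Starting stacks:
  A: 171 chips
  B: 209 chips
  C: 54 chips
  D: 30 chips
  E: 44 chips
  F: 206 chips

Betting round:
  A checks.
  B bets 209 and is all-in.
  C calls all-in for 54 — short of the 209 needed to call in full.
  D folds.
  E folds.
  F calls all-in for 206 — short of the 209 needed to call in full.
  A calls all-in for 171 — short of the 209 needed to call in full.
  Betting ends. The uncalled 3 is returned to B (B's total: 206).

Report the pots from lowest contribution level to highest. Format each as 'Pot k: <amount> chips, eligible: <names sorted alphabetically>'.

Pot 1: 216 chips, eligible: A, B, C, F
Pot 2: 351 chips, eligible: A, B, F
Pot 3: 70 chips, eligible: B, F

Derivation:
Contributions (after 3 returned to B): A=171, B=206, C=54, F=206
Folded: D, E
Pot levels (distinct totals of non-folded players): 54, 171, 206
Layer 1-54: 54 each from A, B, C, F = 54*4 = 216 chips; eligible A, B, C, F
Layer 55-171: 117 each from A, B, F = 117*3 = 351 chips; eligible A, B, F
Layer 172-206: 35 each from B, F = 35*2 = 70 chips; eligible B, F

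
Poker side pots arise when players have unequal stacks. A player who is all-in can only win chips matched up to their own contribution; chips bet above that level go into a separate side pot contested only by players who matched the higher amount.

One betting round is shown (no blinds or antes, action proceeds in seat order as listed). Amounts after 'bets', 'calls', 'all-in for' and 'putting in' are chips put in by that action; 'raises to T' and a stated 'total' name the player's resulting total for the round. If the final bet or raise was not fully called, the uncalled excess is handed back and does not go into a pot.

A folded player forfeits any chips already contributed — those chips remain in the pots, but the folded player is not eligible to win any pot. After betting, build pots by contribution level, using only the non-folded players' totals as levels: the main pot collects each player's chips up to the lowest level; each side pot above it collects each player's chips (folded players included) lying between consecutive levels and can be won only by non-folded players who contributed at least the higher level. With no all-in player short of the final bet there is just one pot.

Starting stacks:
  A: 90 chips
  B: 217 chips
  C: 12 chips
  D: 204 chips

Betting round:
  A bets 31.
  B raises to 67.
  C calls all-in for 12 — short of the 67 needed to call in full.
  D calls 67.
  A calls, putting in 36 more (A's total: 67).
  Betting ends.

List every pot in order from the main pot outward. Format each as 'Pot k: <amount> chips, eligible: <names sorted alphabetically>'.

Contributions: A=67, B=67, C=12, D=67
Pot levels (distinct totals of non-folded players): 12, 67
Layer 1-12: 12 each from A, B, C, D = 12*4 = 48 chips; eligible A, B, C, D
Layer 13-67: 55 each from A, B, D = 55*3 = 165 chips; eligible A, B, D

Pot 1: 48 chips, eligible: A, B, C, D
Pot 2: 165 chips, eligible: A, B, D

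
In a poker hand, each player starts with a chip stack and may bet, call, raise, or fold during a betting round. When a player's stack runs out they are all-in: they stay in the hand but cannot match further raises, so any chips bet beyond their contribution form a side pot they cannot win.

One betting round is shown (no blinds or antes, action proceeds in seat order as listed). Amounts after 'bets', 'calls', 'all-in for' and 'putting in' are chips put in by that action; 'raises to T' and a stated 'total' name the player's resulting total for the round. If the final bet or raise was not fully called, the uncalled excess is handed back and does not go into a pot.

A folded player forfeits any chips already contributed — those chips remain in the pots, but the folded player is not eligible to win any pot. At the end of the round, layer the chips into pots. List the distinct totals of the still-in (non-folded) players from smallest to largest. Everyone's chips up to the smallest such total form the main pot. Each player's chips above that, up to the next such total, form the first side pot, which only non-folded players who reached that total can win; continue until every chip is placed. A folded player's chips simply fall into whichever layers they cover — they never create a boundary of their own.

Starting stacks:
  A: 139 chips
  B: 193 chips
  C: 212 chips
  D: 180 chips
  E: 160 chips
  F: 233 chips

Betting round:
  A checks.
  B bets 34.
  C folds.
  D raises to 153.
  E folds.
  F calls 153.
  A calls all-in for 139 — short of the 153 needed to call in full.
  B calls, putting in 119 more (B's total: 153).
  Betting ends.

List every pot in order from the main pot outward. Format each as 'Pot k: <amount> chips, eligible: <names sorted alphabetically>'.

Contributions: A=139, B=153, D=153, F=153
Folded: C, E
Pot levels (distinct totals of non-folded players): 139, 153
Layer 1-139: 139 each from A, B, D, F = 139*4 = 556 chips; eligible A, B, D, F
Layer 140-153: 14 each from B, D, F = 14*3 = 42 chips; eligible B, D, F

Pot 1: 556 chips, eligible: A, B, D, F
Pot 2: 42 chips, eligible: B, D, F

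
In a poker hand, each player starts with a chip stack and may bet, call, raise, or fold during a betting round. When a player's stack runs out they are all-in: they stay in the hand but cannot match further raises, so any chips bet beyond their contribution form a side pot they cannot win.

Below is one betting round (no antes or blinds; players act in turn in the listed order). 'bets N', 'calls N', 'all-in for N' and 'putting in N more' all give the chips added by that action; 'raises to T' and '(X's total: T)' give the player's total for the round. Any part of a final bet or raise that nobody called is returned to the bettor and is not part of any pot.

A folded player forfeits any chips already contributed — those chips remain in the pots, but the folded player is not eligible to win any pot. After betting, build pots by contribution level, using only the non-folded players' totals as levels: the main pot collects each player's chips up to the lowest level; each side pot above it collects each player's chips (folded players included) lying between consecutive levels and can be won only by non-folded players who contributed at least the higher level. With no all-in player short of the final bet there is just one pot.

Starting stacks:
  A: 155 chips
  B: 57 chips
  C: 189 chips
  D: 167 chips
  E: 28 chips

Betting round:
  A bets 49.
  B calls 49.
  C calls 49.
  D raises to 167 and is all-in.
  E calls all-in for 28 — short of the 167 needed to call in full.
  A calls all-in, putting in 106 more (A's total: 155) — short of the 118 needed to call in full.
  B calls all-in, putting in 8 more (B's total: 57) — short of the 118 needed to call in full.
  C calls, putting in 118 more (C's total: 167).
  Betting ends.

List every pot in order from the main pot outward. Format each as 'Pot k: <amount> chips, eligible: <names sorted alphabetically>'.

Contributions: A=155, B=57, C=167, D=167, E=28
Pot levels (distinct totals of non-folded players): 28, 57, 155, 167
Layer 1-28: 28 each from A, B, C, D, E = 28*5 = 140 chips; eligible A, B, C, D, E
Layer 29-57: 29 each from A, B, C, D = 29*4 = 116 chips; eligible A, B, C, D
Layer 58-155: 98 each from A, C, D = 98*3 = 294 chips; eligible A, C, D
Layer 156-167: 12 each from C, D = 12*2 = 24 chips; eligible C, D

Pot 1: 140 chips, eligible: A, B, C, D, E
Pot 2: 116 chips, eligible: A, B, C, D
Pot 3: 294 chips, eligible: A, C, D
Pot 4: 24 chips, eligible: C, D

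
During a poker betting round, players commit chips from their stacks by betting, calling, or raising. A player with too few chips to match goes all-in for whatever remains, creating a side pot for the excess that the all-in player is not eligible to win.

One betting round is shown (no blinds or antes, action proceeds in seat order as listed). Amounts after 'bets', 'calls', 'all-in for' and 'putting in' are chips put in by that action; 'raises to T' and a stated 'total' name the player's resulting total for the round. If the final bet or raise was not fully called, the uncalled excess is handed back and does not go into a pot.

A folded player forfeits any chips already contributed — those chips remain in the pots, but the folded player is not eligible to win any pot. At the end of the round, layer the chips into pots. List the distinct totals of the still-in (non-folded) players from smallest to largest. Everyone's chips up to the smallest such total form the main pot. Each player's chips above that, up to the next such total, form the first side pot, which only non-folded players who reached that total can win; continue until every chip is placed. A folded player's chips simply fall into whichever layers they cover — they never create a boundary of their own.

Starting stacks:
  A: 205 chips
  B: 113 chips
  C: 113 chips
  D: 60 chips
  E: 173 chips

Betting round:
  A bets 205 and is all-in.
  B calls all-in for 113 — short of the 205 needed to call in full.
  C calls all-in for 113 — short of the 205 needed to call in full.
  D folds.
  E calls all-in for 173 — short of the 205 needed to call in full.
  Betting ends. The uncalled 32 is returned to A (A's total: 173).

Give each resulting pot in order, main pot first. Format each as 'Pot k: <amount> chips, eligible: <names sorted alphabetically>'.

Pot 1: 452 chips, eligible: A, B, C, E
Pot 2: 120 chips, eligible: A, E

Derivation:
Contributions (after 32 returned to A): A=173, B=113, C=113, E=173
Folded: D
Pot levels (distinct totals of non-folded players): 113, 173
Layer 1-113: 113 each from A, B, C, E = 113*4 = 452 chips; eligible A, B, C, E
Layer 114-173: 60 each from A, E = 60*2 = 120 chips; eligible A, E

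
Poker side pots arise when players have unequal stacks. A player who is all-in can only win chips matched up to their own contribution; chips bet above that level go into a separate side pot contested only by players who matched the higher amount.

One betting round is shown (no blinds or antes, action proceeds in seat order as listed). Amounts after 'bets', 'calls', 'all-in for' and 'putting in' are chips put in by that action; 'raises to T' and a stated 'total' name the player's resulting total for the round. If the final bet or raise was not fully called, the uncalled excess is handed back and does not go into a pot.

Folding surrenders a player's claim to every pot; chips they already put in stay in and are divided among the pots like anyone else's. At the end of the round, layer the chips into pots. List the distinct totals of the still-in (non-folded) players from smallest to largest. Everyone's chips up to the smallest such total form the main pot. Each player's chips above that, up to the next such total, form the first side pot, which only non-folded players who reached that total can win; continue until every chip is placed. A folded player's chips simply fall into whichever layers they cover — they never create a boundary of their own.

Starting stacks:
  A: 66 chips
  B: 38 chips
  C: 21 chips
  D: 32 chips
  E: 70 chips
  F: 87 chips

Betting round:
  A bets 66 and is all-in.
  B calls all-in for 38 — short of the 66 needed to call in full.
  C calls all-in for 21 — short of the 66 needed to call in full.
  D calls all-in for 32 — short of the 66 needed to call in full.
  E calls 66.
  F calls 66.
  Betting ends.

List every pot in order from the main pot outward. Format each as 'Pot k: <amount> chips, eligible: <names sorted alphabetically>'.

Pot 1: 126 chips, eligible: A, B, C, D, E, F
Pot 2: 55 chips, eligible: A, B, D, E, F
Pot 3: 24 chips, eligible: A, B, E, F
Pot 4: 84 chips, eligible: A, E, F

Derivation:
Contributions: A=66, B=38, C=21, D=32, E=66, F=66
Pot levels (distinct totals of non-folded players): 21, 32, 38, 66
Layer 1-21: 21 each from A, B, C, D, E, F = 21*6 = 126 chips; eligible A, B, C, D, E, F
Layer 22-32: 11 each from A, B, D, E, F = 11*5 = 55 chips; eligible A, B, D, E, F
Layer 33-38: 6 each from A, B, E, F = 6*4 = 24 chips; eligible A, B, E, F
Layer 39-66: 28 each from A, E, F = 28*3 = 84 chips; eligible A, E, F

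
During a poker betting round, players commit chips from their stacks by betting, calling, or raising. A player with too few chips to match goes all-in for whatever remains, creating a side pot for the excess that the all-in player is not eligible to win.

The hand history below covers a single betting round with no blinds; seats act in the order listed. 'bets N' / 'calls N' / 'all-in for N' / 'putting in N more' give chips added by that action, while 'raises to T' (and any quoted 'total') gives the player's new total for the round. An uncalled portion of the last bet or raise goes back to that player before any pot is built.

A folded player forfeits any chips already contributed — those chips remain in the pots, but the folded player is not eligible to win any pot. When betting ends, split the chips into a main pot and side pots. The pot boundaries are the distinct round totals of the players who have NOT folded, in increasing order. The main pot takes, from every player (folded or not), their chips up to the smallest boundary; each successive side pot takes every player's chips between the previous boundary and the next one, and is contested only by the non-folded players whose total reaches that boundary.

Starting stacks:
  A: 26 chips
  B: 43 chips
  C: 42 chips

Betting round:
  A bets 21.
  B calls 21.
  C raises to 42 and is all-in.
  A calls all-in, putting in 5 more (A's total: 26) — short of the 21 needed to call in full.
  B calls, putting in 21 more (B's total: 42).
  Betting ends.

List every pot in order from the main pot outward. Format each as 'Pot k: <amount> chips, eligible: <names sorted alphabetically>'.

Pot 1: 78 chips, eligible: A, B, C
Pot 2: 32 chips, eligible: B, C

Derivation:
Contributions: A=26, B=42, C=42
Pot levels (distinct totals of non-folded players): 26, 42
Layer 1-26: 26 each from A, B, C = 26*3 = 78 chips; eligible A, B, C
Layer 27-42: 16 each from B, C = 16*2 = 32 chips; eligible B, C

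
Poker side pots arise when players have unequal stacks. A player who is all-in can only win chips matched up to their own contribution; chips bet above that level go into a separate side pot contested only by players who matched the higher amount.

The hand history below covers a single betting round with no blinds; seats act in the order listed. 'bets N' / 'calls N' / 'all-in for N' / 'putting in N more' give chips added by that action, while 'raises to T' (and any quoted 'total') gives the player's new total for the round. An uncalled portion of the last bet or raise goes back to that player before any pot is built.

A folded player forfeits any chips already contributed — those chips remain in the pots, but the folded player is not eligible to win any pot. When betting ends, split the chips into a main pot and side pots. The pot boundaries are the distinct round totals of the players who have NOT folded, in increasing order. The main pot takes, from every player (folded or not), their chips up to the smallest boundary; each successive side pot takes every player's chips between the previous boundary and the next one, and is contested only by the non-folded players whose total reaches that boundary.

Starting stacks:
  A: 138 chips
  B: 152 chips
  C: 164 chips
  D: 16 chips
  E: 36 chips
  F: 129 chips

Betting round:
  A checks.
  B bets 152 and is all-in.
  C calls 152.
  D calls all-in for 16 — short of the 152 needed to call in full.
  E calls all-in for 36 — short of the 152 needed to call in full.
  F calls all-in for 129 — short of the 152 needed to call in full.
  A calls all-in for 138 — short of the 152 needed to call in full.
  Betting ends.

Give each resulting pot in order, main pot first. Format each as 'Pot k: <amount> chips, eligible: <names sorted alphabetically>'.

Pot 1: 96 chips, eligible: A, B, C, D, E, F
Pot 2: 100 chips, eligible: A, B, C, E, F
Pot 3: 372 chips, eligible: A, B, C, F
Pot 4: 27 chips, eligible: A, B, C
Pot 5: 28 chips, eligible: B, C

Derivation:
Contributions: A=138, B=152, C=152, D=16, E=36, F=129
Pot levels (distinct totals of non-folded players): 16, 36, 129, 138, 152
Layer 1-16: 16 each from A, B, C, D, E, F = 16*6 = 96 chips; eligible A, B, C, D, E, F
Layer 17-36: 20 each from A, B, C, E, F = 20*5 = 100 chips; eligible A, B, C, E, F
Layer 37-129: 93 each from A, B, C, F = 93*4 = 372 chips; eligible A, B, C, F
Layer 130-138: 9 each from A, B, C = 9*3 = 27 chips; eligible A, B, C
Layer 139-152: 14 each from B, C = 14*2 = 28 chips; eligible B, C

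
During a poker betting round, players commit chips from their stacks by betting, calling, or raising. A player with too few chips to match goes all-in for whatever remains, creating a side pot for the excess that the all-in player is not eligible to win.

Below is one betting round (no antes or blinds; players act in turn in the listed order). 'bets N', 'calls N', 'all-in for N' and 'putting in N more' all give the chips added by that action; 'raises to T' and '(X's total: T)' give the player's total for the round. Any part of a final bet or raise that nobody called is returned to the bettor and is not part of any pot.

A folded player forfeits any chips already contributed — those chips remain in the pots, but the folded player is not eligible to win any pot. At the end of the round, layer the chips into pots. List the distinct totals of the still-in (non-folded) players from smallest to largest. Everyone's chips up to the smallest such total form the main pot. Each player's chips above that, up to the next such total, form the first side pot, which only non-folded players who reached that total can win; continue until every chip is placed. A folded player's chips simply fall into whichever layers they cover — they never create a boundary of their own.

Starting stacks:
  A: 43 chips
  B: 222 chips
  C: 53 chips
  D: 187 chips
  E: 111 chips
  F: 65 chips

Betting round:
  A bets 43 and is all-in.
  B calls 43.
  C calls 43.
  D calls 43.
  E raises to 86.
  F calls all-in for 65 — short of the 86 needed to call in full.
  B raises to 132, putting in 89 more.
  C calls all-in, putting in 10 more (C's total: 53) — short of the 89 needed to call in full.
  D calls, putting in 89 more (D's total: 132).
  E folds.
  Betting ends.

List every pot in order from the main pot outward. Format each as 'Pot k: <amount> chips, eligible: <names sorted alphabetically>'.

Pot 1: 258 chips, eligible: A, B, C, D, F
Pot 2: 50 chips, eligible: B, C, D, F
Pot 3: 48 chips, eligible: B, D, F
Pot 4: 155 chips, eligible: B, D

Derivation:
Contributions: A=43, B=132, C=53, D=132, E=86, F=65
Folded: E
Pot levels (distinct totals of non-folded players): 43, 53, 65, 132
Layer 1-43: 43 each from A, B, C, D, E, F = 43*6 = 258 chips; eligible A, B, C, D, F
Layer 44-53: 10 each from B, C, D, E, F = 10*5 = 50 chips; eligible B, C, D, F
Layer 54-65: 12 each from B, D, E, F = 12*4 = 48 chips; eligible B, D, F
Layer 66-132: B 67 + D 67 + E 21 = 155 chips; eligible B, D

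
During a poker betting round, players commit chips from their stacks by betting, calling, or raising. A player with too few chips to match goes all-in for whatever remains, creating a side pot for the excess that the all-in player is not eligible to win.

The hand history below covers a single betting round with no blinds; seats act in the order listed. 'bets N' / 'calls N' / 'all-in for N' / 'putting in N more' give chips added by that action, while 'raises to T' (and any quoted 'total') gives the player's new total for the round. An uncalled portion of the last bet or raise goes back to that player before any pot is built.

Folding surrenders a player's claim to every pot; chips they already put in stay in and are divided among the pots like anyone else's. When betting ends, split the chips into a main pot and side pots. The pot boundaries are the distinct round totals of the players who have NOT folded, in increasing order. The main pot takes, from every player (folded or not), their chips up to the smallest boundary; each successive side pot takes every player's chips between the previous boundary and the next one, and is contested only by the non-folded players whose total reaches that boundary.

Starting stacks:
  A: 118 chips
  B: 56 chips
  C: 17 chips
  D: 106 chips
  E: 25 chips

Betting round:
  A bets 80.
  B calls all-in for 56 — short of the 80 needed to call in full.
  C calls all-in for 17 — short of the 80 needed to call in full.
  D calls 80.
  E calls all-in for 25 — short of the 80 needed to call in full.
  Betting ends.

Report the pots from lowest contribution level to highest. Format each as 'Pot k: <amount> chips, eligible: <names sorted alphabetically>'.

Contributions: A=80, B=56, C=17, D=80, E=25
Pot levels (distinct totals of non-folded players): 17, 25, 56, 80
Layer 1-17: 17 each from A, B, C, D, E = 17*5 = 85 chips; eligible A, B, C, D, E
Layer 18-25: 8 each from A, B, D, E = 8*4 = 32 chips; eligible A, B, D, E
Layer 26-56: 31 each from A, B, D = 31*3 = 93 chips; eligible A, B, D
Layer 57-80: 24 each from A, D = 24*2 = 48 chips; eligible A, D

Pot 1: 85 chips, eligible: A, B, C, D, E
Pot 2: 32 chips, eligible: A, B, D, E
Pot 3: 93 chips, eligible: A, B, D
Pot 4: 48 chips, eligible: A, D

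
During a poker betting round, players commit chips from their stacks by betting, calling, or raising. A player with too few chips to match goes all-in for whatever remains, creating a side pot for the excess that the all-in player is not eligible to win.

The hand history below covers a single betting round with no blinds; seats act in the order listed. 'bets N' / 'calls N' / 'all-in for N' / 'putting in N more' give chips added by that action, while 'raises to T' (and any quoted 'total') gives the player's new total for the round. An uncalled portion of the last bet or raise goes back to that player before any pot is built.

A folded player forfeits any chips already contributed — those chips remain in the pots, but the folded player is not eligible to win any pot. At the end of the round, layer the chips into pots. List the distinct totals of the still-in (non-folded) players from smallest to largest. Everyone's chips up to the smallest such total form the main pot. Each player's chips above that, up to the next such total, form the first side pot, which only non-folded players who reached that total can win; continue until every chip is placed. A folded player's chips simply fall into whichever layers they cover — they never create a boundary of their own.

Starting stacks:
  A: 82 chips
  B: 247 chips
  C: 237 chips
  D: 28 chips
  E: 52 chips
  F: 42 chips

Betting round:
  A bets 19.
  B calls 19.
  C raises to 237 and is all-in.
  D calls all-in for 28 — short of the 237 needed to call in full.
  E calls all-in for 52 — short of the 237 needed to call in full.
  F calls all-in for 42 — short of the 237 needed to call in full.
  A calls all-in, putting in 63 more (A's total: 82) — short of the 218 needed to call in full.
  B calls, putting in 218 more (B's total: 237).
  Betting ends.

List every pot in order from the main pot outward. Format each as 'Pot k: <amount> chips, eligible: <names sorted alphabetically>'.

Pot 1: 168 chips, eligible: A, B, C, D, E, F
Pot 2: 70 chips, eligible: A, B, C, E, F
Pot 3: 40 chips, eligible: A, B, C, E
Pot 4: 90 chips, eligible: A, B, C
Pot 5: 310 chips, eligible: B, C

Derivation:
Contributions: A=82, B=237, C=237, D=28, E=52, F=42
Pot levels (distinct totals of non-folded players): 28, 42, 52, 82, 237
Layer 1-28: 28 each from A, B, C, D, E, F = 28*6 = 168 chips; eligible A, B, C, D, E, F
Layer 29-42: 14 each from A, B, C, E, F = 14*5 = 70 chips; eligible A, B, C, E, F
Layer 43-52: 10 each from A, B, C, E = 10*4 = 40 chips; eligible A, B, C, E
Layer 53-82: 30 each from A, B, C = 30*3 = 90 chips; eligible A, B, C
Layer 83-237: 155 each from B, C = 155*2 = 310 chips; eligible B, C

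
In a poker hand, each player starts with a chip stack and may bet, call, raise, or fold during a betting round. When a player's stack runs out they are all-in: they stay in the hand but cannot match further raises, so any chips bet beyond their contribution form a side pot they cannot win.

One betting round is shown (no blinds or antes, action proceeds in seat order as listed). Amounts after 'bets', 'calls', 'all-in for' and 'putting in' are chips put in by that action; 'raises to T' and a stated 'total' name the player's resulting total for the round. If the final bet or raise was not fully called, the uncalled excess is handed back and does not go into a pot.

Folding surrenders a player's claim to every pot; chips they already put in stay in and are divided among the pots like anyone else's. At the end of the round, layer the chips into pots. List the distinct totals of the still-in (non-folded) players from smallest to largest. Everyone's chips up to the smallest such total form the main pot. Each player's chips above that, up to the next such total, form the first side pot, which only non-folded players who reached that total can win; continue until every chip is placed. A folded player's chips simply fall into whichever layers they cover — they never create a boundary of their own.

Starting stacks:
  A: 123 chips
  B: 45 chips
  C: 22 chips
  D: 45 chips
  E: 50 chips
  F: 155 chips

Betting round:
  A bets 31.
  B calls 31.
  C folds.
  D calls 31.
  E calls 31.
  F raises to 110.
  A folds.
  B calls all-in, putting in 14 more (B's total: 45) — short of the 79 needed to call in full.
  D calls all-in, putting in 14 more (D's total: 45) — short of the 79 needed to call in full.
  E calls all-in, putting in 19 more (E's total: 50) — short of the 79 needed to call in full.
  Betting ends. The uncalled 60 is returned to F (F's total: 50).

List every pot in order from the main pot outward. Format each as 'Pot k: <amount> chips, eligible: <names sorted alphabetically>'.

Contributions (after 60 returned to F): A=31, B=45, D=45, E=50, F=50
Folded: A, C
Pot levels (distinct totals of non-folded players): 45, 50
Layer 1-45: A 31 + B 45 + D 45 + E 45 + F 45 = 211 chips; eligible B, D, E, F
Layer 46-50: 5 each from E, F = 5*2 = 10 chips; eligible E, F

Pot 1: 211 chips, eligible: B, D, E, F
Pot 2: 10 chips, eligible: E, F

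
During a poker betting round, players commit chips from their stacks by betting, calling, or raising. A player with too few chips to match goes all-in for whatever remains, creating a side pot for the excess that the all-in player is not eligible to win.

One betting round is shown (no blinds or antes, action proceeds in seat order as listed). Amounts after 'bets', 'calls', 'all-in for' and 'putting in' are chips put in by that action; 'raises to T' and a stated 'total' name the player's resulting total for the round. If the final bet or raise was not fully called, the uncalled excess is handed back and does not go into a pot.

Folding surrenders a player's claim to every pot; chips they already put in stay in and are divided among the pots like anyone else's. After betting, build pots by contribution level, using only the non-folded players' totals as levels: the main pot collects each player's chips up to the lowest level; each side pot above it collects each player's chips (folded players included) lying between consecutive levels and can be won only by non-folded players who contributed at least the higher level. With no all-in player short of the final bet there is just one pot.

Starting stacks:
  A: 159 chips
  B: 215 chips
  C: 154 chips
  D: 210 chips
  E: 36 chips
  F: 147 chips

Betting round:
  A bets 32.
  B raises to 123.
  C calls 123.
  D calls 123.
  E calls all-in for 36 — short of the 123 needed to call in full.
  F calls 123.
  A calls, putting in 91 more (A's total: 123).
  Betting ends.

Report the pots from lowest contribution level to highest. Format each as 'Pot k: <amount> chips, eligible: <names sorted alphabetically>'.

Contributions: A=123, B=123, C=123, D=123, E=36, F=123
Pot levels (distinct totals of non-folded players): 36, 123
Layer 1-36: 36 each from A, B, C, D, E, F = 36*6 = 216 chips; eligible A, B, C, D, E, F
Layer 37-123: 87 each from A, B, C, D, F = 87*5 = 435 chips; eligible A, B, C, D, F

Pot 1: 216 chips, eligible: A, B, C, D, E, F
Pot 2: 435 chips, eligible: A, B, C, D, F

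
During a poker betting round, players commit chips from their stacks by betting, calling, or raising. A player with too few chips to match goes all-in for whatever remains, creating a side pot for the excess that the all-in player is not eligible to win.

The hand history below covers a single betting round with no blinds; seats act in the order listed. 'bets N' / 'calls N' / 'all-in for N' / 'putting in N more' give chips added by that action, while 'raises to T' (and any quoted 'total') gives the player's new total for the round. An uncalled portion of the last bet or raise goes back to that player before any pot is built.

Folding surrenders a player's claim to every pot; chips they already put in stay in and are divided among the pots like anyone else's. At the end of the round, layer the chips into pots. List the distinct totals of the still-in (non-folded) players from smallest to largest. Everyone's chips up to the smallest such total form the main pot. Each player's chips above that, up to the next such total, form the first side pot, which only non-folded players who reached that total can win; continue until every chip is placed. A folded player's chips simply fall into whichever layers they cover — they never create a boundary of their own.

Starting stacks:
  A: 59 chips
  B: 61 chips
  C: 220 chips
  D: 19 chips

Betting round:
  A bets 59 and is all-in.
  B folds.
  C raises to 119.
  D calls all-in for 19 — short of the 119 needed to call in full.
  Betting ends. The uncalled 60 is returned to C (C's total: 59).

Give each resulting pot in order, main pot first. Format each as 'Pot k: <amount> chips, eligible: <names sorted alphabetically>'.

Contributions (after 60 returned to C): A=59, C=59, D=19
Folded: B
Pot levels (distinct totals of non-folded players): 19, 59
Layer 1-19: 19 each from A, C, D = 19*3 = 57 chips; eligible A, C, D
Layer 20-59: 40 each from A, C = 40*2 = 80 chips; eligible A, C

Pot 1: 57 chips, eligible: A, C, D
Pot 2: 80 chips, eligible: A, C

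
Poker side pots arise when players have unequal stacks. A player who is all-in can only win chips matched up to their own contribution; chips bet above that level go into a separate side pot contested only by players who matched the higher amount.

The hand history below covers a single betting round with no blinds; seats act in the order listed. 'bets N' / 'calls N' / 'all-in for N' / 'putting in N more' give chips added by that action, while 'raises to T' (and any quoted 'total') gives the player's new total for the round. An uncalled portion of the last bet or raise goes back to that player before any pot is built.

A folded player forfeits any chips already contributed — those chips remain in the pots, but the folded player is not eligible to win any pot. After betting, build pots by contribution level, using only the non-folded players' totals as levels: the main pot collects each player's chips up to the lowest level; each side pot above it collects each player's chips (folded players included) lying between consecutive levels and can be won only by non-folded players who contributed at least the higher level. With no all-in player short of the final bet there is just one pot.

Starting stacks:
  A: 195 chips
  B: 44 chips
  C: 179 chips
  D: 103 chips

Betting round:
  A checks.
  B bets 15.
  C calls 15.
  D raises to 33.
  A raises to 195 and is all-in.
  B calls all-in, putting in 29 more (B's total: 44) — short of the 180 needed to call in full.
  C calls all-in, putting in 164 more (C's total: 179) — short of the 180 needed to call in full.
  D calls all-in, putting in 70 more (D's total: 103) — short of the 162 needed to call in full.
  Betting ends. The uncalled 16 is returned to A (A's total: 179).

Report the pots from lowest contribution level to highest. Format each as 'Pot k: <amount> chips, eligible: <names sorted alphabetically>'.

Contributions (after 16 returned to A): A=179, B=44, C=179, D=103
Pot levels (distinct totals of non-folded players): 44, 103, 179
Layer 1-44: 44 each from A, B, C, D = 44*4 = 176 chips; eligible A, B, C, D
Layer 45-103: 59 each from A, C, D = 59*3 = 177 chips; eligible A, C, D
Layer 104-179: 76 each from A, C = 76*2 = 152 chips; eligible A, C

Pot 1: 176 chips, eligible: A, B, C, D
Pot 2: 177 chips, eligible: A, C, D
Pot 3: 152 chips, eligible: A, C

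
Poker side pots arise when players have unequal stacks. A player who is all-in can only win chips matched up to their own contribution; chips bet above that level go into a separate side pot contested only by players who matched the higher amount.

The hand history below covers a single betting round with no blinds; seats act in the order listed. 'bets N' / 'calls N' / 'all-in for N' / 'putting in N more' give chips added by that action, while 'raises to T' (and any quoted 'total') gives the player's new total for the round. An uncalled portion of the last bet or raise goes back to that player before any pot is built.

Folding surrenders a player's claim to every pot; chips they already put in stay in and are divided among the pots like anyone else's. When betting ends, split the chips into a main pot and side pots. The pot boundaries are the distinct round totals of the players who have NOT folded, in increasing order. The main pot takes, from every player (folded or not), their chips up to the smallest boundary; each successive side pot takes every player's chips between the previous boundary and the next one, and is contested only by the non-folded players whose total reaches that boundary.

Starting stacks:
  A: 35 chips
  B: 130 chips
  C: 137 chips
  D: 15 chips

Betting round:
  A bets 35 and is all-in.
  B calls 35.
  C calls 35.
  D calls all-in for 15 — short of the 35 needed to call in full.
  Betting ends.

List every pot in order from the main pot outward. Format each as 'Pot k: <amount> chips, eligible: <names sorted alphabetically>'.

Contributions: A=35, B=35, C=35, D=15
Pot levels (distinct totals of non-folded players): 15, 35
Layer 1-15: 15 each from A, B, C, D = 15*4 = 60 chips; eligible A, B, C, D
Layer 16-35: 20 each from A, B, C = 20*3 = 60 chips; eligible A, B, C

Pot 1: 60 chips, eligible: A, B, C, D
Pot 2: 60 chips, eligible: A, B, C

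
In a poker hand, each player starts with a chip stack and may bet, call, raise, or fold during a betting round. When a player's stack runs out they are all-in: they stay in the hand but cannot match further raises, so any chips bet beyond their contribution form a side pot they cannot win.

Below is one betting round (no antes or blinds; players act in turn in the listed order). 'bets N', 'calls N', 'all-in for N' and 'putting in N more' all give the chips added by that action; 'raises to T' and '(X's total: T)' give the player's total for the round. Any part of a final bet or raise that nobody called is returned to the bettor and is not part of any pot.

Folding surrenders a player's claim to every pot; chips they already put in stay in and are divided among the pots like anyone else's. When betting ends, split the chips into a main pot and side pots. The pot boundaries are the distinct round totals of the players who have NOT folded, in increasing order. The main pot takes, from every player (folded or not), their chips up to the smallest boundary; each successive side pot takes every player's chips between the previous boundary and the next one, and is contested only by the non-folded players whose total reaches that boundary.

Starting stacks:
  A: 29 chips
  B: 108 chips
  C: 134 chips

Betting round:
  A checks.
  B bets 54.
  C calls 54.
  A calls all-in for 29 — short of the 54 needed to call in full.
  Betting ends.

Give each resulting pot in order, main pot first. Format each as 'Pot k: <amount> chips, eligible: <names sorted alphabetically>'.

Contributions: A=29, B=54, C=54
Pot levels (distinct totals of non-folded players): 29, 54
Layer 1-29: 29 each from A, B, C = 29*3 = 87 chips; eligible A, B, C
Layer 30-54: 25 each from B, C = 25*2 = 50 chips; eligible B, C

Pot 1: 87 chips, eligible: A, B, C
Pot 2: 50 chips, eligible: B, C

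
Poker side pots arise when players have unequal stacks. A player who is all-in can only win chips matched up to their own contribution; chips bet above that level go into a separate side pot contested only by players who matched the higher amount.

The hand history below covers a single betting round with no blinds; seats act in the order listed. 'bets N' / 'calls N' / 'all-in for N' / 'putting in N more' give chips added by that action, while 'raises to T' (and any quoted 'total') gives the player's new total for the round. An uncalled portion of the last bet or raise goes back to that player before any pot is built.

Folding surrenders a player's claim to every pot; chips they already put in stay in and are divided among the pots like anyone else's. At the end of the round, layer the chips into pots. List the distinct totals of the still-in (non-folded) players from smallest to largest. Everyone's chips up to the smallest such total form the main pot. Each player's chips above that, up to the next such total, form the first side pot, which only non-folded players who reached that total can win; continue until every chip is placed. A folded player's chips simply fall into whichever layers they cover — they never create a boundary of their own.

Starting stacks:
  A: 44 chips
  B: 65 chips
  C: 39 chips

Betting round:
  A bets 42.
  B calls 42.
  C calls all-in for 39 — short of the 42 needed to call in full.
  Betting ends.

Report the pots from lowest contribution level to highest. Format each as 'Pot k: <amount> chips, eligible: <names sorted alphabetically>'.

Pot 1: 117 chips, eligible: A, B, C
Pot 2: 6 chips, eligible: A, B

Derivation:
Contributions: A=42, B=42, C=39
Pot levels (distinct totals of non-folded players): 39, 42
Layer 1-39: 39 each from A, B, C = 39*3 = 117 chips; eligible A, B, C
Layer 40-42: 3 each from A, B = 3*2 = 6 chips; eligible A, B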